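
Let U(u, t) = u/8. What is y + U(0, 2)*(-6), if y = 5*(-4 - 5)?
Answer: -45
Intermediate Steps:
U(u, t) = u/8 (U(u, t) = u*(⅛) = u/8)
y = -45 (y = 5*(-9) = -45)
y + U(0, 2)*(-6) = -45 + ((⅛)*0)*(-6) = -45 + 0*(-6) = -45 + 0 = -45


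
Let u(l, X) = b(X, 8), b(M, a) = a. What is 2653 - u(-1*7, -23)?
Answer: 2645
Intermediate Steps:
u(l, X) = 8
2653 - u(-1*7, -23) = 2653 - 1*8 = 2653 - 8 = 2645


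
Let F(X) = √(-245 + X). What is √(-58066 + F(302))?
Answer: √(-58066 + √57) ≈ 240.95*I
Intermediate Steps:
√(-58066 + F(302)) = √(-58066 + √(-245 + 302)) = √(-58066 + √57)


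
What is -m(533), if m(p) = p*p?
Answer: -284089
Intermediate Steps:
m(p) = p²
-m(533) = -1*533² = -1*284089 = -284089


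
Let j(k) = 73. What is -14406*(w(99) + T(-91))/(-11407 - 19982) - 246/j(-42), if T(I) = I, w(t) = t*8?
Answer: 243158848/763799 ≈ 318.35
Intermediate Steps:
w(t) = 8*t
-14406*(w(99) + T(-91))/(-11407 - 19982) - 246/j(-42) = -14406*(8*99 - 91)/(-11407 - 19982) - 246/73 = -14406/((-31389/(792 - 91))) - 246*1/73 = -14406/((-31389/701)) - 246/73 = -14406/((-31389*1/701)) - 246/73 = -14406/(-31389/701) - 246/73 = -14406*(-701/31389) - 246/73 = 3366202/10463 - 246/73 = 243158848/763799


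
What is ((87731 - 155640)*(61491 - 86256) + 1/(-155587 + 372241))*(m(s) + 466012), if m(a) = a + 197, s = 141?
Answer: 28319990932358355475/36109 ≈ 7.8429e+14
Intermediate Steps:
m(a) = 197 + a
((87731 - 155640)*(61491 - 86256) + 1/(-155587 + 372241))*(m(s) + 466012) = ((87731 - 155640)*(61491 - 86256) + 1/(-155587 + 372241))*((197 + 141) + 466012) = (-67909*(-24765) + 1/216654)*(338 + 466012) = (1681766385 + 1/216654)*466350 = (364361414375791/216654)*466350 = 28319990932358355475/36109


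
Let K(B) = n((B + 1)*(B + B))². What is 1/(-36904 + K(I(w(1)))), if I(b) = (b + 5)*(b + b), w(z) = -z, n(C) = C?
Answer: -1/24360 ≈ -4.1051e-5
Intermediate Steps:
I(b) = 2*b*(5 + b) (I(b) = (5 + b)*(2*b) = 2*b*(5 + b))
K(B) = 4*B²*(1 + B)² (K(B) = ((B + 1)*(B + B))² = ((1 + B)*(2*B))² = (2*B*(1 + B))² = 4*B²*(1 + B)²)
1/(-36904 + K(I(w(1)))) = 1/(-36904 + 4*(2*(-1*1)*(5 - 1*1))²*(1 + 2*(-1*1)*(5 - 1*1))²) = 1/(-36904 + 4*(2*(-1)*(5 - 1))²*(1 + 2*(-1)*(5 - 1))²) = 1/(-36904 + 4*(2*(-1)*4)²*(1 + 2*(-1)*4)²) = 1/(-36904 + 4*(-8)²*(1 - 8)²) = 1/(-36904 + 4*64*(-7)²) = 1/(-36904 + 4*64*49) = 1/(-36904 + 12544) = 1/(-24360) = -1/24360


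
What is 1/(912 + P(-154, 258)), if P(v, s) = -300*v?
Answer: 1/47112 ≈ 2.1226e-5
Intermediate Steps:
1/(912 + P(-154, 258)) = 1/(912 - 300*(-154)) = 1/(912 + 46200) = 1/47112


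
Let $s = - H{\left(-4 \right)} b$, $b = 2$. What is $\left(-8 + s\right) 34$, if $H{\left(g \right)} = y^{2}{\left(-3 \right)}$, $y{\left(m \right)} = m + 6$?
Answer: $-884$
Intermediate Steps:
$y{\left(m \right)} = 6 + m$
$H{\left(g \right)} = 9$ ($H{\left(g \right)} = \left(6 - 3\right)^{2} = 3^{2} = 9$)
$s = -18$ ($s = \left(-1\right) 9 \cdot 2 = \left(-9\right) 2 = -18$)
$\left(-8 + s\right) 34 = \left(-8 - 18\right) 34 = \left(-26\right) 34 = -884$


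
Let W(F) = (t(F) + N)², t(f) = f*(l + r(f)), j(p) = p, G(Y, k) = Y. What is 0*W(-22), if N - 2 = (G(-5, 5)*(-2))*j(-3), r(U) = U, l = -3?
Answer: 0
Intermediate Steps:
t(f) = f*(-3 + f)
N = -28 (N = 2 - 5*(-2)*(-3) = 2 + 10*(-3) = 2 - 30 = -28)
W(F) = (-28 + F*(-3 + F))² (W(F) = (F*(-3 + F) - 28)² = (-28 + F*(-3 + F))²)
0*W(-22) = 0*(-28 - 22*(-3 - 22))² = 0*(-28 - 22*(-25))² = 0*(-28 + 550)² = 0*522² = 0*272484 = 0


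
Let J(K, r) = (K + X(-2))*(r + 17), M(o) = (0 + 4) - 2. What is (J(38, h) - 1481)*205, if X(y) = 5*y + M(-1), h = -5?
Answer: -229805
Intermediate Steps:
M(o) = 2 (M(o) = 4 - 2 = 2)
X(y) = 2 + 5*y (X(y) = 5*y + 2 = 2 + 5*y)
J(K, r) = (-8 + K)*(17 + r) (J(K, r) = (K + (2 + 5*(-2)))*(r + 17) = (K + (2 - 10))*(17 + r) = (K - 8)*(17 + r) = (-8 + K)*(17 + r))
(J(38, h) - 1481)*205 = ((-136 - 8*(-5) + 17*38 + 38*(-5)) - 1481)*205 = ((-136 + 40 + 646 - 190) - 1481)*205 = (360 - 1481)*205 = -1121*205 = -229805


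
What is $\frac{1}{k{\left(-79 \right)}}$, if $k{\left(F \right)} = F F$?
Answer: $\frac{1}{6241} \approx 0.00016023$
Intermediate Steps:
$k{\left(F \right)} = F^{2}$
$\frac{1}{k{\left(-79 \right)}} = \frac{1}{\left(-79\right)^{2}} = \frac{1}{6241}$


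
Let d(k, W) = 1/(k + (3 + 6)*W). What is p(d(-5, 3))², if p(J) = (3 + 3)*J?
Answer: 9/121 ≈ 0.074380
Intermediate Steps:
d(k, W) = 1/(k + 9*W)
p(J) = 6*J
p(d(-5, 3))² = (6/(-5 + 9*3))² = (6/(-5 + 27))² = (6/22)² = (6*(1/22))² = (3/11)² = 9/121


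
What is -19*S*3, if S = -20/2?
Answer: 570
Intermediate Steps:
S = -10 (S = -20*½ = -10)
-19*S*3 = -19*(-10)*3 = 190*3 = 570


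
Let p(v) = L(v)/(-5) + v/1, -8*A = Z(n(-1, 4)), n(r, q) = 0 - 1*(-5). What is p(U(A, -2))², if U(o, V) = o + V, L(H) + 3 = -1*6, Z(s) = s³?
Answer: 400689/1600 ≈ 250.43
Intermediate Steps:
n(r, q) = 5 (n(r, q) = 0 + 5 = 5)
L(H) = -9 (L(H) = -3 - 1*6 = -3 - 6 = -9)
A = -125/8 (A = -⅛*5³ = -⅛*125 = -125/8 ≈ -15.625)
U(o, V) = V + o
p(v) = 9/5 + v (p(v) = -9/(-5) + v/1 = -9*(-⅕) + v*1 = 9/5 + v)
p(U(A, -2))² = (9/5 + (-2 - 125/8))² = (9/5 - 141/8)² = (-633/40)² = 400689/1600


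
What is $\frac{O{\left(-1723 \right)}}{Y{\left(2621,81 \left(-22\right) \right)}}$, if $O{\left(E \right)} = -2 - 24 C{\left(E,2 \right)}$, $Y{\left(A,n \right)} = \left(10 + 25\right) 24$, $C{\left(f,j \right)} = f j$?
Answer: $\frac{41351}{420} \approx 98.455$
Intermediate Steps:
$Y{\left(A,n \right)} = 840$ ($Y{\left(A,n \right)} = 35 \cdot 24 = 840$)
$O{\left(E \right)} = -2 - 48 E$ ($O{\left(E \right)} = -2 - 24 E 2 = -2 - 24 \cdot 2 E = -2 - 48 E$)
$\frac{O{\left(-1723 \right)}}{Y{\left(2621,81 \left(-22\right) \right)}} = \frac{-2 - -82704}{840} = \left(-2 + 82704\right) \frac{1}{840} = 82702 \cdot \frac{1}{840} = \frac{41351}{420}$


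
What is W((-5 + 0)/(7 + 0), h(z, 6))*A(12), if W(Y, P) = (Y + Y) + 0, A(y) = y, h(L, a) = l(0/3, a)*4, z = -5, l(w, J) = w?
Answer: -120/7 ≈ -17.143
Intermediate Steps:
h(L, a) = 0 (h(L, a) = (0/3)*4 = (0*(⅓))*4 = 0*4 = 0)
W(Y, P) = 2*Y (W(Y, P) = 2*Y + 0 = 2*Y)
W((-5 + 0)/(7 + 0), h(z, 6))*A(12) = (2*((-5 + 0)/(7 + 0)))*12 = (2*(-5/7))*12 = -10/7*12 = -120/7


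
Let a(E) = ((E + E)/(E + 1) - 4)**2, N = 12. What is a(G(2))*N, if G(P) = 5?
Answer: 196/3 ≈ 65.333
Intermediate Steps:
a(E) = (-4 + 2*E/(1 + E))**2 (a(E) = ((2*E)/(1 + E) - 4)**2 = (2*E/(1 + E) - 4)**2 = (-4 + 2*E/(1 + E))**2)
a(G(2))*N = (4*(2 + 5)**2/(1 + 5)**2)*12 = (4*7**2/6**2)*12 = (4*(1/36)*49)*12 = (49/9)*12 = 196/3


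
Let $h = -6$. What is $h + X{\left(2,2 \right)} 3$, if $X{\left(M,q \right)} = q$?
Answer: $0$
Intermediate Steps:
$h + X{\left(2,2 \right)} 3 = -6 + 2 \cdot 3 = -6 + 6 = 0$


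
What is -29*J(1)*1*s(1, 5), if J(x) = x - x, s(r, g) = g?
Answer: 0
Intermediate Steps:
J(x) = 0
-29*J(1)*1*s(1, 5) = -29*0*1*5 = -0*5 = -29*0 = 0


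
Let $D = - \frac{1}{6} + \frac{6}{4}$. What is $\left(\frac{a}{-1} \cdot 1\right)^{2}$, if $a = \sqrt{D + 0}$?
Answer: $\frac{4}{3} \approx 1.3333$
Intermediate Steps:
$D = \frac{4}{3}$ ($D = \left(-1\right) \frac{1}{6} + 6 \cdot \frac{1}{4} = - \frac{1}{6} + \frac{3}{2} = \frac{4}{3} \approx 1.3333$)
$a = \frac{2 \sqrt{3}}{3}$ ($a = \sqrt{\frac{4}{3} + 0} = \sqrt{\frac{4}{3}} = \frac{2 \sqrt{3}}{3} \approx 1.1547$)
$\left(\frac{a}{-1} \cdot 1\right)^{2} = \left(\frac{\frac{2}{3} \sqrt{3}}{-1} \cdot 1\right)^{2} = \left(\frac{2 \sqrt{3}}{3} \left(-1\right) 1\right)^{2} = \left(- \frac{2 \sqrt{3}}{3} \cdot 1\right)^{2} = \left(- \frac{2 \sqrt{3}}{3}\right)^{2} = \frac{4}{3}$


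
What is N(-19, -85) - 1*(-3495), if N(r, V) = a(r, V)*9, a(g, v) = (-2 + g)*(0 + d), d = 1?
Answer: 3306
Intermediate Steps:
a(g, v) = -2 + g (a(g, v) = (-2 + g)*(0 + 1) = (-2 + g)*1 = -2 + g)
N(r, V) = -18 + 9*r (N(r, V) = (-2 + r)*9 = -18 + 9*r)
N(-19, -85) - 1*(-3495) = (-18 + 9*(-19)) - 1*(-3495) = (-18 - 171) + 3495 = -189 + 3495 = 3306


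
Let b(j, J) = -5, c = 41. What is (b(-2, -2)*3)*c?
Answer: -615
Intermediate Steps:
(b(-2, -2)*3)*c = -5*3*41 = -15*41 = -615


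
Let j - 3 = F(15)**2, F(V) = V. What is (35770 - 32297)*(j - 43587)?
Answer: -150585807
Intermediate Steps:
j = 228 (j = 3 + 15**2 = 3 + 225 = 228)
(35770 - 32297)*(j - 43587) = (35770 - 32297)*(228 - 43587) = 3473*(-43359) = -150585807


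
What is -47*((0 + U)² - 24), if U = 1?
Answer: 1081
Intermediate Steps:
-47*((0 + U)² - 24) = -47*((0 + 1)² - 24) = -47*(1² - 24) = -47*(1 - 24) = -47*(-23) = 1081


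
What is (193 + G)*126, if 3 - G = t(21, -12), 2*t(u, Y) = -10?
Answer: 25326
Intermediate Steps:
t(u, Y) = -5 (t(u, Y) = (½)*(-10) = -5)
G = 8 (G = 3 - 1*(-5) = 3 + 5 = 8)
(193 + G)*126 = (193 + 8)*126 = 201*126 = 25326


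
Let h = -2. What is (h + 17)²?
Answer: 225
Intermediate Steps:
(h + 17)² = (-2 + 17)² = 15² = 225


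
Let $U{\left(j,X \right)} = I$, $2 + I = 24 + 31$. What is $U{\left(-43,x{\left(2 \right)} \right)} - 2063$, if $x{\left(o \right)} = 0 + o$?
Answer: $-2010$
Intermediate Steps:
$x{\left(o \right)} = o$
$I = 53$ ($I = -2 + \left(24 + 31\right) = -2 + 55 = 53$)
$U{\left(j,X \right)} = 53$
$U{\left(-43,x{\left(2 \right)} \right)} - 2063 = 53 - 2063 = -2010$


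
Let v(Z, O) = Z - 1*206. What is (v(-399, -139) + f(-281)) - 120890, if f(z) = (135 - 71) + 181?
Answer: -121250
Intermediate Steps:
f(z) = 245 (f(z) = 64 + 181 = 245)
v(Z, O) = -206 + Z (v(Z, O) = Z - 206 = -206 + Z)
(v(-399, -139) + f(-281)) - 120890 = ((-206 - 399) + 245) - 120890 = (-605 + 245) - 120890 = -360 - 120890 = -121250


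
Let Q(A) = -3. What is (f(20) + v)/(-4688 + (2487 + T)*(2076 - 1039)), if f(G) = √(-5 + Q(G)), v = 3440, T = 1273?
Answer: 215/243402 + I*√2/1947216 ≈ 0.00088331 + 7.2627e-7*I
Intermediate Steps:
f(G) = 2*I*√2 (f(G) = √(-5 - 3) = √(-8) = 2*I*√2)
(f(20) + v)/(-4688 + (2487 + T)*(2076 - 1039)) = (2*I*√2 + 3440)/(-4688 + (2487 + 1273)*(2076 - 1039)) = (3440 + 2*I*√2)/(-4688 + 3760*1037) = (3440 + 2*I*√2)/(-4688 + 3899120) = (3440 + 2*I*√2)/3894432 = (3440 + 2*I*√2)*(1/3894432) = 215/243402 + I*√2/1947216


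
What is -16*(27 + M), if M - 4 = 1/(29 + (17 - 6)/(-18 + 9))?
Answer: -62072/125 ≈ -496.58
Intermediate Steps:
M = 1009/250 (M = 4 + 1/(29 + (17 - 6)/(-18 + 9)) = 4 + 1/(29 + 11/(-9)) = 4 + 1/(29 + 11*(-⅑)) = 4 + 1/(29 - 11/9) = 4 + 1/(250/9) = 4 + 9/250 = 1009/250 ≈ 4.0360)
-16*(27 + M) = -16*(27 + 1009/250) = -16*7759/250 = -62072/125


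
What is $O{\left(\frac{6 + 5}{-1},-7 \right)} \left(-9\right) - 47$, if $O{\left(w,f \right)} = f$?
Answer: $16$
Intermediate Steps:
$O{\left(\frac{6 + 5}{-1},-7 \right)} \left(-9\right) - 47 = \left(-7\right) \left(-9\right) - 47 = 63 - 47 = 16$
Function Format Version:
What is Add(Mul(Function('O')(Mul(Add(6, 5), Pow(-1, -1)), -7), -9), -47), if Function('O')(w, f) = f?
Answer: 16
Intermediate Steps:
Add(Mul(Function('O')(Mul(Add(6, 5), Pow(-1, -1)), -7), -9), -47) = Add(Mul(-7, -9), -47) = Add(63, -47) = 16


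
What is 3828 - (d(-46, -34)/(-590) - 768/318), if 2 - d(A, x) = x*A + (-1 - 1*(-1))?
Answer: 59847147/15635 ≈ 3827.8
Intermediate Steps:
d(A, x) = 2 - A*x (d(A, x) = 2 - (x*A + (-1 - 1*(-1))) = 2 - (A*x + (-1 + 1)) = 2 - (A*x + 0) = 2 - A*x)
3828 - (d(-46, -34)/(-590) - 768/318) = 3828 - ((2 - 1*(-46)*(-34))/(-590) - 768/318) = 3828 - ((2 - 1564)*(-1/590) - 768*1/318) = 3828 - (-1562*(-1/590) - 128/53) = 3828 - (781/295 - 128/53) = 3828 - 1*3633/15635 = 3828 - 3633/15635 = 59847147/15635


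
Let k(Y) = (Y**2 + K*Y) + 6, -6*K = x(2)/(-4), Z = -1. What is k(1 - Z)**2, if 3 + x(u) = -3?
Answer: 361/4 ≈ 90.250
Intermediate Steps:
x(u) = -6 (x(u) = -3 - 3 = -6)
K = -1/4 (K = -(-1)/(-4) = -(-1)*(-1)/4 = -1/6*3/2 = -1/4 ≈ -0.25000)
k(Y) = 6 + Y**2 - Y/4 (k(Y) = (Y**2 - Y/4) + 6 = 6 + Y**2 - Y/4)
k(1 - Z)**2 = (6 + (1 - 1*(-1))**2 - (1 - 1*(-1))/4)**2 = (6 + (1 + 1)**2 - (1 + 1)/4)**2 = (6 + 2**2 - 1/4*2)**2 = (6 + 4 - 1/2)**2 = (19/2)**2 = 361/4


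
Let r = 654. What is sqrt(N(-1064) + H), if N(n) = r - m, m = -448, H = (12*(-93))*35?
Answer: I*sqrt(37958) ≈ 194.83*I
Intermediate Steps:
H = -39060 (H = -1116*35 = -39060)
N(n) = 1102 (N(n) = 654 - 1*(-448) = 654 + 448 = 1102)
sqrt(N(-1064) + H) = sqrt(1102 - 39060) = sqrt(-37958) = I*sqrt(37958)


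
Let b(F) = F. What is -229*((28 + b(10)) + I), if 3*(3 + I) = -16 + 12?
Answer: -23129/3 ≈ -7709.7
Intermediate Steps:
I = -13/3 (I = -3 + (-16 + 12)/3 = -3 + (⅓)*(-4) = -3 - 4/3 = -13/3 ≈ -4.3333)
-229*((28 + b(10)) + I) = -229*((28 + 10) - 13/3) = -229*(38 - 13/3) = -229*101/3 = -23129/3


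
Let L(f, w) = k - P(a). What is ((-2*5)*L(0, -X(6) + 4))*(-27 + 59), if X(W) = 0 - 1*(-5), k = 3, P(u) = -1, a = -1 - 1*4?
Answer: -1280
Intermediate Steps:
a = -5 (a = -1 - 4 = -5)
X(W) = 5 (X(W) = 0 + 5 = 5)
L(f, w) = 4 (L(f, w) = 3 - 1*(-1) = 3 + 1 = 4)
((-2*5)*L(0, -X(6) + 4))*(-27 + 59) = (-2*5*4)*(-27 + 59) = -10*4*32 = -40*32 = -1280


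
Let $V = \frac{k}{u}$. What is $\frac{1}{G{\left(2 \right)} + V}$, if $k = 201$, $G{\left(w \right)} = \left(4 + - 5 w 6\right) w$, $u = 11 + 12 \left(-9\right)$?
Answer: $- \frac{97}{11065} \approx -0.0087664$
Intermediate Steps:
$u = -97$ ($u = 11 - 108 = -97$)
$G{\left(w \right)} = w \left(4 - 30 w\right)$ ($G{\left(w \right)} = \left(4 - 30 w\right) w = w \left(4 - 30 w\right)$)
$V = - \frac{201}{97}$ ($V = \frac{201}{-97} = 201 \left(- \frac{1}{97}\right) = - \frac{201}{97} \approx -2.0722$)
$\frac{1}{G{\left(2 \right)} + V} = \frac{1}{2 \cdot 2 \left(2 - 30\right) - \frac{201}{97}} = \frac{1}{2 \cdot 2 \left(-28\right) - \frac{201}{97}} = \frac{1}{-112 - \frac{201}{97}} = \frac{1}{- \frac{11065}{97}} = - \frac{97}{11065}$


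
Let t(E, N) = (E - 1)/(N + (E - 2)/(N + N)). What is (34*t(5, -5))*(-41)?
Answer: 55760/53 ≈ 1052.1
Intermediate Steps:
t(E, N) = (-1 + E)/(N + (-2 + E)/(2*N)) (t(E, N) = (-1 + E)/(N + (-2 + E)/((2*N))) = (-1 + E)/(N + (-2 + E)*(1/(2*N))) = (-1 + E)/(N + (-2 + E)/(2*N)))
(34*t(5, -5))*(-41) = (34*(2*(-5)*(-1 + 5)/(-2 + 5 + 2*(-5)**2)))*(-41) = (34*(2*(-5)*4/(-2 + 5 + 2*25)))*(-41) = (34*(2*(-5)*4/(-2 + 5 + 50)))*(-41) = (34*(2*(-5)*4/53))*(-41) = (34*(2*(-5)*(1/53)*4))*(-41) = (34*(-40/53))*(-41) = -1360/53*(-41) = 55760/53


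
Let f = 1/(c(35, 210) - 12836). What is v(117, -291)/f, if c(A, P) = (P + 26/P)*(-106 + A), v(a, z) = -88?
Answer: 256454264/105 ≈ 2.4424e+6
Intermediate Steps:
c(A, P) = (-106 + A)*(P + 26/P)
f = -105/2914253 (f = 1/((-2756 + 26*35 + 210**2*(-106 + 35))/210 - 12836) = 1/((-2756 + 910 + 44100*(-71))/210 - 12836) = 1/((-2756 + 910 - 3131100)/210 - 12836) = 1/((1/210)*(-3132946) - 12836) = 1/(-1566473/105 - 12836) = 1/(-2914253/105) = -105/2914253 ≈ -3.6030e-5)
v(117, -291)/f = -88/(-105/2914253) = -88*(-2914253/105) = 256454264/105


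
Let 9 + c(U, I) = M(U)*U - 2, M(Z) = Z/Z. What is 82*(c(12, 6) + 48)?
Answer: 4018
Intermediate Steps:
M(Z) = 1
c(U, I) = -11 + U (c(U, I) = -9 + (1*U - 2) = -9 + (U - 2) = -9 + (-2 + U) = -11 + U)
82*(c(12, 6) + 48) = 82*((-11 + 12) + 48) = 82*(1 + 48) = 82*49 = 4018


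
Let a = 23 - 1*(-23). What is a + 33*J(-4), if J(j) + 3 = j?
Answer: -185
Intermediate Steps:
a = 46 (a = 23 + 23 = 46)
J(j) = -3 + j
a + 33*J(-4) = 46 + 33*(-3 - 4) = 46 + 33*(-7) = 46 - 231 = -185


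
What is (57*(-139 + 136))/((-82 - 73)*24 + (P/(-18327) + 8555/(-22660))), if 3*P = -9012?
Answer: 14202911844/308993369449 ≈ 0.045965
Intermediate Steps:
P = -3004 (P = (⅓)*(-9012) = -3004)
(57*(-139 + 136))/((-82 - 73)*24 + (P/(-18327) + 8555/(-22660))) = (57*(-139 + 136))/((-82 - 73)*24 + (-3004/(-18327) + 8555/(-22660))) = (57*(-3))/(-155*24 + (-3004*(-1/18327) + 8555*(-1/22660))) = -171/(-3720 + (3004/18327 - 1711/4532)) = -171/(-3720 - 17743369/83057964) = -171/(-308993369449/83057964) = -171*(-83057964/308993369449) = 14202911844/308993369449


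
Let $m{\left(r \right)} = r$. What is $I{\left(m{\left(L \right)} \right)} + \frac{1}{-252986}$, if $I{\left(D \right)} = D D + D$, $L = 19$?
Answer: $\frac{96134679}{252986} \approx 380.0$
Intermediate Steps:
$I{\left(D \right)} = D + D^{2}$ ($I{\left(D \right)} = D^{2} + D = D + D^{2}$)
$I{\left(m{\left(L \right)} \right)} + \frac{1}{-252986} = 19 \left(1 + 19\right) + \frac{1}{-252986} = 19 \cdot 20 - \frac{1}{252986} = 380 - \frac{1}{252986} = \frac{96134679}{252986}$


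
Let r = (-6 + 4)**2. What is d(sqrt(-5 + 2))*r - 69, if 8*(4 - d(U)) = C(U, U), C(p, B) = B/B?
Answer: -107/2 ≈ -53.500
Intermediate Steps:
r = 4 (r = (-2)**2 = 4)
C(p, B) = 1
d(U) = 31/8 (d(U) = 4 - 1/8*1 = 4 - 1/8 = 31/8)
d(sqrt(-5 + 2))*r - 69 = (31/8)*4 - 69 = 31/2 - 69 = -107/2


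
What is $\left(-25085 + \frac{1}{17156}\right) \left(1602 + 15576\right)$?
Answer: $- \frac{3696347086551}{8578} \approx -4.3091 \cdot 10^{8}$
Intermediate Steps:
$\left(-25085 + \frac{1}{17156}\right) \left(1602 + 15576\right) = \left(-25085 + \frac{1}{17156}\right) 17178 = \left(- \frac{430358259}{17156}\right) 17178 = - \frac{3696347086551}{8578}$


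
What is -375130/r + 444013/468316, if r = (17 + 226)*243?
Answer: -149460857443/27653591484 ≈ -5.4048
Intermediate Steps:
r = 59049 (r = 243*243 = 59049)
-375130/r + 444013/468316 = -375130/59049 + 444013/468316 = -149460857443/27653591484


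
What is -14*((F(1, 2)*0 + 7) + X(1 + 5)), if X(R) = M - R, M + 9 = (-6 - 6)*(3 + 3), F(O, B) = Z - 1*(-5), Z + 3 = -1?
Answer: 1120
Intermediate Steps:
Z = -4 (Z = -3 - 1 = -4)
F(O, B) = 1 (F(O, B) = -4 - 1*(-5) = -4 + 5 = 1)
M = -81 (M = -9 + (-6 - 6)*(3 + 3) = -9 - 12*6 = -9 - 72 = -81)
X(R) = -81 - R
-14*((F(1, 2)*0 + 7) + X(1 + 5)) = -14*((1*0 + 7) + (-81 - (1 + 5))) = -14*((0 + 7) + (-81 - 1*6)) = -14*(7 + (-81 - 6)) = -14*(7 - 87) = -14*(-80) = 1120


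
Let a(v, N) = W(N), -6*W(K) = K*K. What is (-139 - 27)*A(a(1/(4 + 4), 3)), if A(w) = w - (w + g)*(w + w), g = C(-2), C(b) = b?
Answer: 1992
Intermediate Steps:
g = -2
W(K) = -K**2/6 (W(K) = -K*K/6 = -K**2/6)
a(v, N) = -N**2/6
A(w) = w - 2*w*(-2 + w) (A(w) = w - (w - 2)*(w + w) = w - (-2 + w)*2*w = w - 2*w*(-2 + w))
(-139 - 27)*A(a(1/(4 + 4), 3)) = (-139 - 27)*((-1/6*3**2)*(5 - (-1)*3**2/3)) = -166*(-1/6*9)*(5 - (-1)*9/3) = -(-249)*(5 - 2*(-3/2)) = -(-249)*(5 + 3) = -(-249)*8 = -166*(-12) = 1992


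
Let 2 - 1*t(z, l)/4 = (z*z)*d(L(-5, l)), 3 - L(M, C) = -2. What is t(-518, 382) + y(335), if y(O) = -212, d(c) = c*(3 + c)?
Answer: -42932044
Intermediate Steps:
L(M, C) = 5 (L(M, C) = 3 - 1*(-2) = 3 + 2 = 5)
t(z, l) = 8 - 160*z² (t(z, l) = 8 - 4*z*z*5*(3 + 5) = 8 - 4*z²*5*8 = 8 - 4*z²*40 = 8 - 160*z²)
t(-518, 382) + y(335) = (8 - 160*(-518)²) - 212 = (8 - 160*268324) - 212 = (8 - 42931840) - 212 = -42931832 - 212 = -42932044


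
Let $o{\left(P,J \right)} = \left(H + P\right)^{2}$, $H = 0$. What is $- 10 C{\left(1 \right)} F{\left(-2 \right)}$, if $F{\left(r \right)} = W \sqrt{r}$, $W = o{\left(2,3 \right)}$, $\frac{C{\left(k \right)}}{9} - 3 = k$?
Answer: $- 1440 i \sqrt{2} \approx - 2036.5 i$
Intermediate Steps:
$C{\left(k \right)} = 27 + 9 k$
$o{\left(P,J \right)} = P^{2}$ ($o{\left(P,J \right)} = \left(0 + P\right)^{2} = P^{2}$)
$W = 4$ ($W = 2^{2} = 4$)
$F{\left(r \right)} = 4 \sqrt{r}$
$- 10 C{\left(1 \right)} F{\left(-2 \right)} = - 10 \left(27 + 9 \cdot 1\right) 4 \sqrt{-2} = - 10 \left(27 + 9\right) 4 i \sqrt{2} = \left(-10\right) 36 \cdot 4 i \sqrt{2} = - 360 \cdot 4 i \sqrt{2} = - 1440 i \sqrt{2}$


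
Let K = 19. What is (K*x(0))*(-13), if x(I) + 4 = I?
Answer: 988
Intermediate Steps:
x(I) = -4 + I
(K*x(0))*(-13) = (19*(-4 + 0))*(-13) = (19*(-4))*(-13) = -76*(-13) = 988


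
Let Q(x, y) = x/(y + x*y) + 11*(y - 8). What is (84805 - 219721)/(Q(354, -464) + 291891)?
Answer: -11111681760/23612529463 ≈ -0.47058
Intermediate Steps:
Q(x, y) = -88 + 11*y + x/(y + x*y) (Q(x, y) = x/(y + x*y) + 11*(-8 + y) = x/(y + x*y) + (-88 + 11*y) = -88 + 11*y + x/(y + x*y))
(84805 - 219721)/(Q(354, -464) + 291891) = (84805 - 219721)/((354 - 88*(-464) + 11*(-464)**2 - 88*354*(-464) + 11*354*(-464)**2)/((-464)*(1 + 354)) + 291891) = -134916/(-1/464*(354 + 40832 + 11*215296 + 14454528 + 11*354*215296)/355 + 291891) = -134916/(-1/464*1/355*(354 + 40832 + 2368256 + 14454528 + 838362624) + 291891) = -134916/(-1/464*1/355*855226594 + 291891) = -134916/(-427613297/82360 + 291891) = -134916/23612529463/82360 = -134916*82360/23612529463 = -11111681760/23612529463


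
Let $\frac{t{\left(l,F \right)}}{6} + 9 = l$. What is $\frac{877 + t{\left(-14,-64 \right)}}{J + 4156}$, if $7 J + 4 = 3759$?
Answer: $\frac{5173}{32847} \approx 0.15749$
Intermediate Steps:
$J = \frac{3755}{7}$ ($J = - \frac{4}{7} + \frac{1}{7} \cdot 3759 = - \frac{4}{7} + 537 = \frac{3755}{7} \approx 536.43$)
$t{\left(l,F \right)} = -54 + 6 l$
$\frac{877 + t{\left(-14,-64 \right)}}{J + 4156} = \frac{877 + \left(-54 + 6 \left(-14\right)\right)}{\frac{3755}{7} + 4156} = \frac{877 - 138}{\frac{32847}{7}} = \left(877 - 138\right) \frac{7}{32847} = 739 \cdot \frac{7}{32847} = \frac{5173}{32847}$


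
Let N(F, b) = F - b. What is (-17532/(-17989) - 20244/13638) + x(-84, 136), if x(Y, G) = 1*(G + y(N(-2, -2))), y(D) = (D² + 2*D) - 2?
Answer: 5458280948/40888997 ≈ 133.49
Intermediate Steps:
y(D) = -2 + D² + 2*D
x(Y, G) = -2 + G (x(Y, G) = 1*(G + (-2 + (-2 - 1*(-2))² + 2*(-2 - 1*(-2)))) = 1*(G + (-2 + (-2 + 2)² + 2*(-2 + 2))) = 1*(G + (-2 + 0² + 2*0)) = 1*(G + (-2 + 0 + 0)) = 1*(G - 2) = 1*(-2 + G) = -2 + G)
(-17532/(-17989) - 20244/13638) + x(-84, 136) = (-17532/(-17989) - 20244/13638) + (-2 + 136) = (-17532*(-1/17989) - 20244*1/13638) + 134 = (17532/17989 - 3374/2273) + 134 = -20844650/40888997 + 134 = 5458280948/40888997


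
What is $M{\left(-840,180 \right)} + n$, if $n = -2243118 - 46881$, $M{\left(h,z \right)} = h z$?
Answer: $-2441199$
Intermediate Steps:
$n = -2289999$ ($n = -2243118 - 46881 = -2289999$)
$M{\left(-840,180 \right)} + n = \left(-840\right) 180 - 2289999 = -151200 - 2289999 = -2441199$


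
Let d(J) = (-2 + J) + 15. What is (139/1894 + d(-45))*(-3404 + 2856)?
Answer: 16568506/947 ≈ 17496.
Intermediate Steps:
d(J) = 13 + J
(139/1894 + d(-45))*(-3404 + 2856) = (139/1894 + (13 - 45))*(-3404 + 2856) = (139*(1/1894) - 32)*(-548) = (139/1894 - 32)*(-548) = -60469/1894*(-548) = 16568506/947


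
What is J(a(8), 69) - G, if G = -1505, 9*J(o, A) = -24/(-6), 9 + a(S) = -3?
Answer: 13549/9 ≈ 1505.4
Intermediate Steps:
a(S) = -12 (a(S) = -9 - 3 = -12)
J(o, A) = 4/9 (J(o, A) = (-24/(-6))/9 = (-24*(-⅙))/9 = (⅑)*4 = 4/9)
J(a(8), 69) - G = 4/9 - 1*(-1505) = 4/9 + 1505 = 13549/9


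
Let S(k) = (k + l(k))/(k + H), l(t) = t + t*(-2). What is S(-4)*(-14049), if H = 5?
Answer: 0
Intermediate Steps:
l(t) = -t (l(t) = t - 2*t = -t)
S(k) = 0 (S(k) = (k - k)/(k + 5) = 0/(5 + k) = 0)
S(-4)*(-14049) = 0*(-14049) = 0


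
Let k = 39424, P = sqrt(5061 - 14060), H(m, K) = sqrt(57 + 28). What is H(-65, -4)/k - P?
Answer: sqrt(85)/39424 - I*sqrt(8999) ≈ 0.00023386 - 94.863*I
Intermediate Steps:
H(m, K) = sqrt(85)
P = I*sqrt(8999) (P = sqrt(-8999) = I*sqrt(8999) ≈ 94.863*I)
H(-65, -4)/k - P = sqrt(85)/39424 - I*sqrt(8999)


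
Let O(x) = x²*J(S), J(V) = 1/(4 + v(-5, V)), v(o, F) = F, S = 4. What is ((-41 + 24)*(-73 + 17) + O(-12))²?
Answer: 940900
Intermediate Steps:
J(V) = 1/(4 + V)
O(x) = x²/8 (O(x) = x²/(4 + 4) = x²/8)
((-41 + 24)*(-73 + 17) + O(-12))² = ((-41 + 24)*(-73 + 17) + (⅛)*(-12)²)² = (-17*(-56) + (⅛)*144)² = (952 + 18)² = 970² = 940900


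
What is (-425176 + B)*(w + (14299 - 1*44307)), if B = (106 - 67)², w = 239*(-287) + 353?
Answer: 41623256440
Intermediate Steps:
w = -68240 (w = -68593 + 353 = -68240)
B = 1521 (B = 39² = 1521)
(-425176 + B)*(w + (14299 - 1*44307)) = (-425176 + 1521)*(-68240 + (14299 - 1*44307)) = -423655*(-68240 + (14299 - 44307)) = -423655*(-68240 - 30008) = -423655*(-98248) = 41623256440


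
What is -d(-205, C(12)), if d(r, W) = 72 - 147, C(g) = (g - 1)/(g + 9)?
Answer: 75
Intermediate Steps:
C(g) = (-1 + g)/(9 + g)
d(r, W) = -75
-d(-205, C(12)) = -1*(-75) = 75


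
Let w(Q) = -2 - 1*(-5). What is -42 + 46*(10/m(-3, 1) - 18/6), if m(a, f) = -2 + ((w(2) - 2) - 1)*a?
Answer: -410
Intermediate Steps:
w(Q) = 3 (w(Q) = -2 + 5 = 3)
m(a, f) = -2 (m(a, f) = -2 + ((3 - 2) - 1)*a = -2 + (1 - 1)*a = -2 + 0*a = -2 + 0 = -2)
-42 + 46*(10/m(-3, 1) - 18/6) = -42 + 46*(10/(-2) - 18/6) = -42 + 46*(10*(-½) - 18*⅙) = -42 + 46*(-5 - 3) = -42 + 46*(-8) = -42 - 368 = -410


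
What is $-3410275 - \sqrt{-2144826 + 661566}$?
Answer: $-3410275 - 2 i \sqrt{370815} \approx -3.4103 \cdot 10^{6} - 1217.9 i$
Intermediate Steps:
$-3410275 - \sqrt{-2144826 + 661566} = -3410275 - \sqrt{-1483260} = -3410275 - 2 i \sqrt{370815}$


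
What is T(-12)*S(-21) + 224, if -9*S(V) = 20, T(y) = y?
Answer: 752/3 ≈ 250.67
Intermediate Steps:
S(V) = -20/9 (S(V) = -⅑*20 = -20/9)
T(-12)*S(-21) + 224 = -12*(-20/9) + 224 = 80/3 + 224 = 752/3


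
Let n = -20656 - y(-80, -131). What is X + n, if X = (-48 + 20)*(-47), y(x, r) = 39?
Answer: -19379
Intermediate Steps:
n = -20695 (n = -20656 - 1*39 = -20656 - 39 = -20695)
X = 1316 (X = -28*(-47) = 1316)
X + n = 1316 - 20695 = -19379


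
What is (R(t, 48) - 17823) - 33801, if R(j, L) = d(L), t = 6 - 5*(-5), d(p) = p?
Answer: -51576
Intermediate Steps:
t = 31 (t = 6 + 25 = 31)
R(j, L) = L
(R(t, 48) - 17823) - 33801 = (48 - 17823) - 33801 = -17775 - 33801 = -51576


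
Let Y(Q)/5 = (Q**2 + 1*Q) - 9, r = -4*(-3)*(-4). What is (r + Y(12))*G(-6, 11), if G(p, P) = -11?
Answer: -7557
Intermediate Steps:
r = -48 (r = 12*(-4) = -48)
Y(Q) = -45 + 5*Q + 5*Q**2 (Y(Q) = 5*((Q**2 + 1*Q) - 9) = 5*((Q**2 + Q) - 9) = 5*((Q + Q**2) - 9) = 5*(-9 + Q + Q**2) = -45 + 5*Q + 5*Q**2)
(r + Y(12))*G(-6, 11) = (-48 + (-45 + 5*12 + 5*12**2))*(-11) = (-48 + (-45 + 60 + 5*144))*(-11) = (-48 + (-45 + 60 + 720))*(-11) = (-48 + 735)*(-11) = 687*(-11) = -7557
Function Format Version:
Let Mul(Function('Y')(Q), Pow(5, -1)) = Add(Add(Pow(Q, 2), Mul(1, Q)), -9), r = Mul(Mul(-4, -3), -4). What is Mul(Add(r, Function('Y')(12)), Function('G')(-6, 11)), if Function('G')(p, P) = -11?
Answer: -7557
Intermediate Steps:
r = -48 (r = Mul(12, -4) = -48)
Function('Y')(Q) = Add(-45, Mul(5, Q), Mul(5, Pow(Q, 2))) (Function('Y')(Q) = Mul(5, Add(Add(Pow(Q, 2), Mul(1, Q)), -9)) = Mul(5, Add(Add(Pow(Q, 2), Q), -9)) = Mul(5, Add(Add(Q, Pow(Q, 2)), -9)) = Mul(5, Add(-9, Q, Pow(Q, 2))) = Add(-45, Mul(5, Q), Mul(5, Pow(Q, 2))))
Mul(Add(r, Function('Y')(12)), Function('G')(-6, 11)) = Mul(Add(-48, Add(-45, Mul(5, 12), Mul(5, Pow(12, 2)))), -11) = Mul(Add(-48, Add(-45, 60, Mul(5, 144))), -11) = Mul(Add(-48, Add(-45, 60, 720)), -11) = Mul(Add(-48, 735), -11) = Mul(687, -11) = -7557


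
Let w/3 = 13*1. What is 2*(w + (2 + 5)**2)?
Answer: 176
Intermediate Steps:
w = 39 (w = 3*(13*1) = 3*13 = 39)
2*(w + (2 + 5)**2) = 2*(39 + (2 + 5)**2) = 2*(39 + 7**2) = 2*(39 + 49) = 2*88 = 176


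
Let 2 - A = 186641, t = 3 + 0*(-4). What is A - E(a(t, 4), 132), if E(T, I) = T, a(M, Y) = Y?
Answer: -186643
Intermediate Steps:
t = 3 (t = 3 + 0 = 3)
A = -186639 (A = 2 - 1*186641 = 2 - 186641 = -186639)
A - E(a(t, 4), 132) = -186639 - 1*4 = -186639 - 4 = -186643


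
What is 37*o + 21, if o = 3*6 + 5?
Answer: 872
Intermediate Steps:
o = 23 (o = 18 + 5 = 23)
37*o + 21 = 37*23 + 21 = 851 + 21 = 872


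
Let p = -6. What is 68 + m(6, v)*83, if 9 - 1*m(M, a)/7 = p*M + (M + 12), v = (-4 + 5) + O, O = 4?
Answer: 15755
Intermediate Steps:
v = 5 (v = (-4 + 5) + 4 = 1 + 4 = 5)
m(M, a) = -21 + 35*M (m(M, a) = 63 - 7*(-6*M + (M + 12)) = 63 - 7*(-6*M + (12 + M)) = 63 - 7*(12 - 5*M) = 63 + (-84 + 35*M) = -21 + 35*M)
68 + m(6, v)*83 = 68 + (-21 + 35*6)*83 = 68 + (-21 + 210)*83 = 68 + 189*83 = 68 + 15687 = 15755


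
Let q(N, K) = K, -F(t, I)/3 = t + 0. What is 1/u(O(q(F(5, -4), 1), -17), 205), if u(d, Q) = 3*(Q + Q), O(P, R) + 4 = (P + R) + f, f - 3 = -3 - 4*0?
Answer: 1/1230 ≈ 0.00081301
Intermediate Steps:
F(t, I) = -3*t (F(t, I) = -3*(t + 0) = -3*t)
f = 0 (f = 3 + (-3 - 4*0) = 3 + (-3 + 0) = 3 - 3 = 0)
O(P, R) = -4 + P + R (O(P, R) = -4 + ((P + R) + 0) = -4 + (P + R) = -4 + P + R)
u(d, Q) = 6*Q (u(d, Q) = 3*(2*Q) = 6*Q)
1/u(O(q(F(5, -4), 1), -17), 205) = 1/(6*205) = 1/1230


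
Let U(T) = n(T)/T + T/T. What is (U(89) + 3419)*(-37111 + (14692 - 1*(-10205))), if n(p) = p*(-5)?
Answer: -41710810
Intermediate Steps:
n(p) = -5*p
U(T) = -4 (U(T) = (-5*T)/T + T/T = -5 + 1 = -4)
(U(89) + 3419)*(-37111 + (14692 - 1*(-10205))) = (-4 + 3419)*(-37111 + (14692 - 1*(-10205))) = 3415*(-37111 + (14692 + 10205)) = 3415*(-37111 + 24897) = 3415*(-12214) = -41710810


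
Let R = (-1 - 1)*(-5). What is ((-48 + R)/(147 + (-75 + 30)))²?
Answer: 361/2601 ≈ 0.13879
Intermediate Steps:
R = 10 (R = -2*(-5) = 10)
((-48 + R)/(147 + (-75 + 30)))² = ((-48 + 10)/(147 + (-75 + 30)))² = (-38/(147 - 45))² = (-38/102)² = (-38*1/102)² = (-19/51)² = 361/2601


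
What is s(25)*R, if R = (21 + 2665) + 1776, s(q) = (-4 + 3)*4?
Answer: -17848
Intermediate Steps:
s(q) = -4 (s(q) = -1*4 = -4)
R = 4462 (R = 2686 + 1776 = 4462)
s(25)*R = -4*4462 = -17848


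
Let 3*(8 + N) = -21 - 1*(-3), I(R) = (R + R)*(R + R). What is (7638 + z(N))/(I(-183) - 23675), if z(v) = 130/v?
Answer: 53401/771967 ≈ 0.069175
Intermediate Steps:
I(R) = 4*R**2 (I(R) = (2*R)*(2*R) = 4*R**2)
N = -14 (N = -8 + (-21 - 1*(-3))/3 = -8 + (-21 + 3)/3 = -8 + (1/3)*(-18) = -8 - 6 = -14)
(7638 + z(N))/(I(-183) - 23675) = (7638 + 130/(-14))/(4*(-183)**2 - 23675) = (7638 + 130*(-1/14))/(4*33489 - 23675) = (7638 - 65/7)/(133956 - 23675) = (53401/7)/110281 = (53401/7)*(1/110281) = 53401/771967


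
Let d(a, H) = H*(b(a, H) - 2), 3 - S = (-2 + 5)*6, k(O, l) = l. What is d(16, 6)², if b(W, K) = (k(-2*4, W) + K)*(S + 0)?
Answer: 3968064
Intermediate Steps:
S = -15 (S = 3 - (-2 + 5)*6 = 3 - 3*6 = 3 - 1*18 = 3 - 18 = -15)
b(W, K) = -15*K - 15*W (b(W, K) = (W + K)*(-15 + 0) = (K + W)*(-15) = -15*K - 15*W)
d(a, H) = H*(-2 - 15*H - 15*a) (d(a, H) = H*((-15*H - 15*a) - 2) = H*(-2 - 15*H - 15*a))
d(16, 6)² = (-1*6*(2 + 15*6 + 15*16))² = (-1*6*(2 + 90 + 240))² = (-1*6*332)² = (-1992)² = 3968064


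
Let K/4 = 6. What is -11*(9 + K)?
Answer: -363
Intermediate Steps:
K = 24 (K = 4*6 = 24)
-11*(9 + K) = -11*(9 + 24) = -11*33 = -363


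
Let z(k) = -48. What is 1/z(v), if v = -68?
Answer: -1/48 ≈ -0.020833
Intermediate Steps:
1/z(v) = 1/(-48) = -1/48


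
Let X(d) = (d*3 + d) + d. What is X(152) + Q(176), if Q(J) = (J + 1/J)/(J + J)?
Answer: 47114497/61952 ≈ 760.50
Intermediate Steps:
Q(J) = (J + 1/J)/(2*J) (Q(J) = (J + 1/J)/((2*J)) = (J + 1/J)*(1/(2*J)) = (J + 1/J)/(2*J))
X(d) = 5*d (X(d) = (3*d + d) + d = 4*d + d = 5*d)
X(152) + Q(176) = 5*152 + (½)*(1 + 176²)/176² = 760 + (½)*(1/30976)*(1 + 30976) = 760 + (½)*(1/30976)*30977 = 760 + 30977/61952 = 47114497/61952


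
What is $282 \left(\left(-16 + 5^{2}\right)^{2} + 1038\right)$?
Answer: $315558$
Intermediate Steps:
$282 \left(\left(-16 + 5^{2}\right)^{2} + 1038\right) = 282 \left(\left(-16 + 25\right)^{2} + 1038\right) = 282 \left(9^{2} + 1038\right) = 282 \left(81 + 1038\right) = 282 \cdot 1119 = 315558$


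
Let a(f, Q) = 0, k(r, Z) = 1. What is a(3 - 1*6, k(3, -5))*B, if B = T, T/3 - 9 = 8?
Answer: 0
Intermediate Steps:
T = 51 (T = 27 + 3*8 = 27 + 24 = 51)
B = 51
a(3 - 1*6, k(3, -5))*B = 0*51 = 0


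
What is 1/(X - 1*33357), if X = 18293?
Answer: -1/15064 ≈ -6.6383e-5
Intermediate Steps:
1/(X - 1*33357) = 1/(18293 - 1*33357) = 1/(18293 - 33357) = 1/(-15064) = -1/15064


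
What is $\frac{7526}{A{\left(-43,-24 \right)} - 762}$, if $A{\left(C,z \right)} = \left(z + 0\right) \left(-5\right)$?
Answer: $- \frac{3763}{321} \approx -11.723$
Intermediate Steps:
$A{\left(C,z \right)} = - 5 z$ ($A{\left(C,z \right)} = z \left(-5\right) = - 5 z$)
$\frac{7526}{A{\left(-43,-24 \right)} - 762} = \frac{7526}{\left(-5\right) \left(-24\right) - 762} = \frac{7526}{120 - 762} = \frac{7526}{-642} = 7526 \left(- \frac{1}{642}\right) = - \frac{3763}{321}$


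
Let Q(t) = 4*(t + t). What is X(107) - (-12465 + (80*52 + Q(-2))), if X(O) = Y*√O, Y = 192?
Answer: 8321 + 192*√107 ≈ 10307.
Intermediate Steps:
X(O) = 192*√O
Q(t) = 8*t (Q(t) = 4*(2*t) = 8*t)
X(107) - (-12465 + (80*52 + Q(-2))) = 192*√107 - (-12465 + (80*52 + 8*(-2))) = 192*√107 - (-12465 + (4160 - 16)) = 192*√107 - (-12465 + 4144) = 192*√107 - 1*(-8321) = 192*√107 + 8321 = 8321 + 192*√107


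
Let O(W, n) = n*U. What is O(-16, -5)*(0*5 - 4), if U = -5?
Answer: -100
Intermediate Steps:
O(W, n) = -5*n (O(W, n) = n*(-5) = -5*n)
O(-16, -5)*(0*5 - 4) = (-5*(-5))*(0*5 - 4) = 25*(0 - 4) = 25*(-4) = -100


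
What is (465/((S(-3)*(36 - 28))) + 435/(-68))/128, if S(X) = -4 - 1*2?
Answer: -4375/34816 ≈ -0.12566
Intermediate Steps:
S(X) = -6 (S(X) = -4 - 2 = -6)
(465/((S(-3)*(36 - 28))) + 435/(-68))/128 = (465/((-6*(36 - 28))) + 435/(-68))/128 = (465/((-6*8)) + 435*(-1/68))*(1/128) = (465/(-48) - 435/68)*(1/128) = (465*(-1/48) - 435/68)*(1/128) = (-155/16 - 435/68)*(1/128) = -4375/272*1/128 = -4375/34816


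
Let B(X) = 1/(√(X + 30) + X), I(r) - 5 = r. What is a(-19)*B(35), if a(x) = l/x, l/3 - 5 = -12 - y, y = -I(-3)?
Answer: 105/4408 - 3*√65/4408 ≈ 0.018333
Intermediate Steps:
I(r) = 5 + r
y = -2 (y = -(5 - 3) = -1*2 = -2)
B(X) = 1/(X + √(30 + X)) (B(X) = 1/(√(30 + X) + X) = 1/(X + √(30 + X)))
l = -15 (l = 15 + 3*(-12 - 1*(-2)) = 15 + 3*(-12 + 2) = 15 + 3*(-10) = 15 - 30 = -15)
a(x) = -15/x
a(-19)*B(35) = (-15/(-19))/(35 + √(30 + 35)) = (-15*(-1/19))/(35 + √65) = 15/(19*(35 + √65))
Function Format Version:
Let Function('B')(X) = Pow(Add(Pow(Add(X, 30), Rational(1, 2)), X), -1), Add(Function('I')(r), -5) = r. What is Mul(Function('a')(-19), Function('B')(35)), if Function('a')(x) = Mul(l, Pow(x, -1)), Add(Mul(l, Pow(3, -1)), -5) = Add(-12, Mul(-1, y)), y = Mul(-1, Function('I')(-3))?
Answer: Add(Rational(105, 4408), Mul(Rational(-3, 4408), Pow(65, Rational(1, 2)))) ≈ 0.018333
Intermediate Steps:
Function('I')(r) = Add(5, r)
y = -2 (y = Mul(-1, Add(5, -3)) = Mul(-1, 2) = -2)
Function('B')(X) = Pow(Add(X, Pow(Add(30, X), Rational(1, 2))), -1) (Function('B')(X) = Pow(Add(Pow(Add(30, X), Rational(1, 2)), X), -1) = Pow(Add(X, Pow(Add(30, X), Rational(1, 2))), -1))
l = -15 (l = Add(15, Mul(3, Add(-12, Mul(-1, -2)))) = Add(15, Mul(3, Add(-12, 2))) = Add(15, Mul(3, -10)) = Add(15, -30) = -15)
Function('a')(x) = Mul(-15, Pow(x, -1))
Mul(Function('a')(-19), Function('B')(35)) = Mul(Mul(-15, Pow(-19, -1)), Pow(Add(35, Pow(Add(30, 35), Rational(1, 2))), -1)) = Mul(Mul(-15, Rational(-1, 19)), Pow(Add(35, Pow(65, Rational(1, 2))), -1)) = Mul(Rational(15, 19), Pow(Add(35, Pow(65, Rational(1, 2))), -1))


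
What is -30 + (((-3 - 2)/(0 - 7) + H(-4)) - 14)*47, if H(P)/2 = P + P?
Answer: -9845/7 ≈ -1406.4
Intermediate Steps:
H(P) = 4*P (H(P) = 2*(P + P) = 2*(2*P) = 4*P)
-30 + (((-3 - 2)/(0 - 7) + H(-4)) - 14)*47 = -30 + (((-3 - 2)/(0 - 7) + 4*(-4)) - 14)*47 = -30 + ((-5/(-7) - 16) - 14)*47 = -30 + ((-5*(-1/7) - 16) - 14)*47 = -30 + ((5/7 - 16) - 14)*47 = -30 + (-107/7 - 14)*47 = -30 - 205/7*47 = -30 - 9635/7 = -9845/7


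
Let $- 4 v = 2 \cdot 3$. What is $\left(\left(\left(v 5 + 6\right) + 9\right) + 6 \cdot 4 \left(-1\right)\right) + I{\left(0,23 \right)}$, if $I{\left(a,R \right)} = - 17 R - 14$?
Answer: $- \frac{843}{2} \approx -421.5$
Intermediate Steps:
$v = - \frac{3}{2}$ ($v = - \frac{2 \cdot 3}{4} = \left(- \frac{1}{4}\right) 6 = - \frac{3}{2} \approx -1.5$)
$I{\left(a,R \right)} = -14 - 17 R$
$\left(\left(\left(v 5 + 6\right) + 9\right) + 6 \cdot 4 \left(-1\right)\right) + I{\left(0,23 \right)} = \left(\left(\left(\left(- \frac{3}{2}\right) 5 + 6\right) + 9\right) + 6 \cdot 4 \left(-1\right)\right) - 405 = \left(\left(\left(- \frac{15}{2} + 6\right) + 9\right) + 24 \left(-1\right)\right) - 405 = \left(\left(- \frac{3}{2} + 9\right) - 24\right) - 405 = \left(\frac{15}{2} - 24\right) - 405 = - \frac{33}{2} - 405 = - \frac{843}{2}$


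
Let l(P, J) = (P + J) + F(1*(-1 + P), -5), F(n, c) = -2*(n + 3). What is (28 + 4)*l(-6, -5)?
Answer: -96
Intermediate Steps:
F(n, c) = -6 - 2*n (F(n, c) = -2*(3 + n) = -6 - 2*n)
l(P, J) = -4 + J - P (l(P, J) = (P + J) + (-6 - 2*(-1 + P)) = (J + P) + (-6 - 2*(-1 + P)) = (J + P) + (-6 + (2 - 2*P)) = (J + P) + (-4 - 2*P) = -4 + J - P)
(28 + 4)*l(-6, -5) = (28 + 4)*(-4 - 5 - 1*(-6)) = 32*(-4 - 5 + 6) = 32*(-3) = -96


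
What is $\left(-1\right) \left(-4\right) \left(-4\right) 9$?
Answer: $-144$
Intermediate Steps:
$\left(-1\right) \left(-4\right) \left(-4\right) 9 = 4 \left(-4\right) 9 = \left(-16\right) 9 = -144$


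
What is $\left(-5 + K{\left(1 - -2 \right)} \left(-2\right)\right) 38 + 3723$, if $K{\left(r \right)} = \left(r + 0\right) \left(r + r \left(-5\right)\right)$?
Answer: $6269$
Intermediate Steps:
$K{\left(r \right)} = - 4 r^{2}$ ($K{\left(r \right)} = r \left(r - 5 r\right) = r \left(- 4 r\right) = - 4 r^{2}$)
$\left(-5 + K{\left(1 - -2 \right)} \left(-2\right)\right) 38 + 3723 = \left(-5 + - 4 \left(1 - -2\right)^{2} \left(-2\right)\right) 38 + 3723 = \left(-5 + - 4 \left(1 + 2\right)^{2} \left(-2\right)\right) 38 + 3723 = \left(-5 + - 4 \cdot 3^{2} \left(-2\right)\right) 38 + 3723 = \left(-5 + \left(-4\right) 9 \left(-2\right)\right) 38 + 3723 = \left(-5 - -72\right) 38 + 3723 = \left(-5 + 72\right) 38 + 3723 = 67 \cdot 38 + 3723 = 2546 + 3723 = 6269$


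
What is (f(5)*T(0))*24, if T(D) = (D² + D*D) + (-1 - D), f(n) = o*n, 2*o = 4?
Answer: -240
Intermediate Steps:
o = 2 (o = (½)*4 = 2)
f(n) = 2*n
T(D) = -1 - D + 2*D² (T(D) = (D² + D²) + (-1 - D) = 2*D² + (-1 - D) = -1 - D + 2*D²)
(f(5)*T(0))*24 = ((2*5)*(-1 - 1*0 + 2*0²))*24 = (10*(-1 + 0 + 2*0))*24 = (10*(-1 + 0 + 0))*24 = (10*(-1))*24 = -10*24 = -240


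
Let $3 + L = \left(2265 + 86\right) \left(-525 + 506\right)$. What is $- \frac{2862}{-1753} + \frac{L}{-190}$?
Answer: $\frac{39426898}{166535} \approx 236.75$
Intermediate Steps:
$L = -44672$ ($L = -3 + \left(2265 + 86\right) \left(-525 + 506\right) = -3 + 2351 \left(-19\right) = -3 - 44669 = -44672$)
$- \frac{2862}{-1753} + \frac{L}{-190} = - \frac{2862}{-1753} - \frac{44672}{-190} = \left(-2862\right) \left(- \frac{1}{1753}\right) - - \frac{22336}{95} = \frac{2862}{1753} + \frac{22336}{95} = \frac{39426898}{166535}$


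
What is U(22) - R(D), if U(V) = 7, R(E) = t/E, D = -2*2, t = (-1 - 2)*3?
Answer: 19/4 ≈ 4.7500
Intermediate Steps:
t = -9 (t = -3*3 = -9)
D = -4
R(E) = -9/E
U(22) - R(D) = 7 - (-9)/(-4) = 7 - (-9)*(-1)/4 = 7 - 1*9/4 = 7 - 9/4 = 19/4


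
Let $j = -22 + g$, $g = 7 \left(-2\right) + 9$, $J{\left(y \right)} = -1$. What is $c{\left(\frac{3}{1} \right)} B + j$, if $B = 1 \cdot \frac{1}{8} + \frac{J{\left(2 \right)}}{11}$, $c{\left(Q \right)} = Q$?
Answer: $- \frac{2367}{88} \approx -26.898$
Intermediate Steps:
$B = \frac{3}{88}$ ($B = 1 \cdot \frac{1}{8} - \frac{1}{11} = \frac{1}{8} - \frac{1}{11} = \frac{3}{88} \approx 0.034091$)
$g = -5$ ($g = -14 + 9 = -5$)
$j = -27$ ($j = -22 - 5 = -27$)
$c{\left(\frac{3}{1} \right)} B + j = \frac{3}{1} \cdot \frac{3}{88} - 27 = 3 \cdot 1 \cdot \frac{3}{88} - 27 = 3 \cdot \frac{3}{88} - 27 = \frac{9}{88} - 27 = - \frac{2367}{88}$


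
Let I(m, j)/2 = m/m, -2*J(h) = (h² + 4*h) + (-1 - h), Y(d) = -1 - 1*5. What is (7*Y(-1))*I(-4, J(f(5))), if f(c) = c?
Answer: -84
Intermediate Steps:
Y(d) = -6 (Y(d) = -1 - 5 = -6)
J(h) = ½ - 3*h/2 - h²/2 (J(h) = -((h² + 4*h) + (-1 - h))/2 = -(-1 + h² + 3*h)/2 = ½ - 3*h/2 - h²/2)
I(m, j) = 2 (I(m, j) = 2*(m/m) = 2*1 = 2)
(7*Y(-1))*I(-4, J(f(5))) = (7*(-6))*2 = -42*2 = -84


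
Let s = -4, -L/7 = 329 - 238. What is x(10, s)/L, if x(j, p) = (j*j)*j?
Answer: -1000/637 ≈ -1.5699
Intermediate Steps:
L = -637 (L = -7*(329 - 238) = -7*91 = -637)
x(j, p) = j³ (x(j, p) = j²*j = j³)
x(10, s)/L = 10³/(-637) = 1000*(-1/637) = -1000/637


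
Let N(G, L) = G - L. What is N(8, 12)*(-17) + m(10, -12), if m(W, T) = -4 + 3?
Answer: 67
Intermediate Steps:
m(W, T) = -1
N(8, 12)*(-17) + m(10, -12) = (8 - 1*12)*(-17) - 1 = (8 - 12)*(-17) - 1 = -4*(-17) - 1 = 68 - 1 = 67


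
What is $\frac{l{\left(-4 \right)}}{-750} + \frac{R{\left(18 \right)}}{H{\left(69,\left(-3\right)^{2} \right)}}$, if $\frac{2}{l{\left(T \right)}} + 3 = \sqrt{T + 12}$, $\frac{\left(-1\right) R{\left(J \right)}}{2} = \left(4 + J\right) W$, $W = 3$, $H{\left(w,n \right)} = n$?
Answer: $- \frac{5497}{375} + \frac{2 \sqrt{2}}{375} \approx -14.651$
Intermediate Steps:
$R{\left(J \right)} = -24 - 6 J$ ($R{\left(J \right)} = - 2 \left(4 + J\right) 3 = - 2 \left(12 + 3 J\right) = -24 - 6 J$)
$l{\left(T \right)} = \frac{2}{-3 + \sqrt{12 + T}}$ ($l{\left(T \right)} = \frac{2}{-3 + \sqrt{T + 12}} = \frac{2}{-3 + \sqrt{12 + T}}$)
$\frac{l{\left(-4 \right)}}{-750} + \frac{R{\left(18 \right)}}{H{\left(69,\left(-3\right)^{2} \right)}} = \frac{2 \frac{1}{-3 + \sqrt{12 - 4}}}{-750} + \frac{-24 - 108}{\left(-3\right)^{2}} = \frac{2}{-3 + \sqrt{8}} \left(- \frac{1}{750}\right) + \frac{-24 - 108}{9} = \frac{2}{-3 + 2 \sqrt{2}} \left(- \frac{1}{750}\right) - \frac{44}{3} = - \frac{1}{375 \left(-3 + 2 \sqrt{2}\right)} - \frac{44}{3} = - \frac{44}{3} - \frac{1}{375 \left(-3 + 2 \sqrt{2}\right)}$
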